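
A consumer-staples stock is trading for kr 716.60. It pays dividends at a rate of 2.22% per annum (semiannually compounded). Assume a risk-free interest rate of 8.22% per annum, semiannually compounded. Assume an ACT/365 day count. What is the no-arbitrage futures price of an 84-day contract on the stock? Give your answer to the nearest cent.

kr 726.31

F = S · (1+r/2)^(2T) / (1+q/2)^(2T)
= 716.60 × 1.018712 / 1.005094 = 716.60 × 1.013549
F = kr 726.31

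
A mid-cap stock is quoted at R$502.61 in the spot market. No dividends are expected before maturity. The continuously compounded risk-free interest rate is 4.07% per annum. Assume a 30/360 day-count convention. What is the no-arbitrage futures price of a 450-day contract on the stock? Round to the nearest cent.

F = S·e^(rT) = 502.61 · e^(0.0407 × 450/360)
= 502.61 · e^0.050875 = 502.61 × 1.052191
F = R$528.84

R$528.84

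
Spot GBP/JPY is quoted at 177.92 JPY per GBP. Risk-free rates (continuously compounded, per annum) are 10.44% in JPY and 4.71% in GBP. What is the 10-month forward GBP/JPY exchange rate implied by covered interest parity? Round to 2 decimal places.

186.62

F = S·e^((r_JPY − r_GBP)T) = 177.92 · e^((0.1044 − 0.0471) × 10/12)
= 177.92 · e^0.047750 = 177.92 × 1.048908
F = 186.62 JPY per GBP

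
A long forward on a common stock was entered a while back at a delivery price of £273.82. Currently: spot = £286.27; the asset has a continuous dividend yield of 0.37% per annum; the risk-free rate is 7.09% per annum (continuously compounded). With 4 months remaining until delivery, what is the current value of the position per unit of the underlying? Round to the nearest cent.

Current fair forward for the remaining 4 months: F = S·e^((r − q)·T), (r − q) = 0.0709 − 0.0037 = 0.0672
F = 286.27 · e^(0.0672 × 4/12) = 286.27 × 1.022653 = 292.7549
Value of long forward = (F − K)·e^(−rT) = (292.7549 − 273.82) · e^(−0.0709·4/12)
= 18.9349 × 0.976644 = 18.49

£18.49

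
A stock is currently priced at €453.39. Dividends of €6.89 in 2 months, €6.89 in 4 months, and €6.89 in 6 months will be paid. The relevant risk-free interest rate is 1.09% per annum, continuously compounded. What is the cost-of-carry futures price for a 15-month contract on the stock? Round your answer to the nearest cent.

PV(dividends) I = 6.89·e^(−0.0109·2/12) + 6.89·e^(−0.0109·4/12) + 6.89·e^(−0.0109·6/12)
I = 6.8775 + 6.8650 + 6.8526 = 20.5951
F = (S − I)·e^(rT) = (453.39 − 20.5951) · e^(0.0109·15/12)
= 432.7949 · e^0.013625 = 432.7949 × 1.013718 = €438.73

€438.73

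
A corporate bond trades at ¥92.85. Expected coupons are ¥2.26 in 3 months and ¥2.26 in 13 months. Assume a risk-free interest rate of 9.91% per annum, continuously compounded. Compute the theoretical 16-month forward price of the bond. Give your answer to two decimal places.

PV(coupons) I = 2.26·e^(−0.0991·3/12) + 2.26·e^(−0.0991·13/12)
I = 2.2047 + 2.0299 = 4.2346
F = (S − I)·e^(rT) = (92.85 − 4.2346) · e^(0.0991·16/12)
= 88.6154 · e^0.132133 = 88.6154 × 1.141260 = ¥101.13

¥101.13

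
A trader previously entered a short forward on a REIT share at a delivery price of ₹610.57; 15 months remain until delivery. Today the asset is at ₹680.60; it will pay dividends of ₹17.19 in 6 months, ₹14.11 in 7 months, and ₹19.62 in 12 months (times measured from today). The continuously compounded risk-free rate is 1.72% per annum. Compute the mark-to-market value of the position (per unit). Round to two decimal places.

PV(remaining dividends) I = 17.19·e^(−0.0172·6/12) + 14.11·e^(−0.0172·7/12) + 19.62·e^(−0.0172·12/12) = 50.2974
Current forward F = (S − I)·e^(rT) = (680.60 − 50.2974)·e^(0.0172·15/12) = 630.3026 × 1.021733 = 644.0010
Value (long) = (F − K)·e^(−rT) = (644.0010 − 610.57) × 0.978729 = 32.7199
Short position value = −(long value) = -₹32.72

-₹32.72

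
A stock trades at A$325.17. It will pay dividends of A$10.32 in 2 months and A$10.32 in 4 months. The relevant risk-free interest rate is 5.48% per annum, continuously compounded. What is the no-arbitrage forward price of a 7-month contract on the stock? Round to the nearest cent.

A$314.71

PV(dividends) I = 10.32·e^(−0.0548·2/12) + 10.32·e^(−0.0548·4/12)
I = 10.2262 + 10.1332 = 20.3594
F = (S − I)·e^(rT) = (325.17 − 20.3594) · e^(0.0548·7/12)
= 304.8106 · e^0.031967 = 304.8106 × 1.032483 = A$314.71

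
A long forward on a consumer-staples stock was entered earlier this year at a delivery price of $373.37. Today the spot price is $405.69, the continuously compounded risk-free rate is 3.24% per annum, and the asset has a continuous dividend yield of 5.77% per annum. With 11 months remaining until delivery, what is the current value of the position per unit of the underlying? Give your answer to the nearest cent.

$22.35

Current fair forward for the remaining 11 months: F = S·e^((r − q)·T), (r − q) = 0.0324 − 0.0577 = -0.0253
F = 405.69 · e^(-0.0253 × 11/12) = 405.69 × 0.977075 = 396.3896
Value of long forward = (F − K)·e^(−rT) = (396.3896 − 373.37) · e^(−0.0324·11/12)
= 23.0196 × 0.970737 = 22.35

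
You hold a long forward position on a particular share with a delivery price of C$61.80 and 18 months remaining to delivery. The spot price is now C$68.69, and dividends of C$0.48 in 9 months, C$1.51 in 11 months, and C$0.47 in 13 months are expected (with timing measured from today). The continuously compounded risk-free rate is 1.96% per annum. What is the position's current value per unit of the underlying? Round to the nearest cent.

C$6.26

PV(remaining dividends) I = 0.48·e^(−0.0196·9/12) + 1.51·e^(−0.0196·11/12) + 0.47·e^(−0.0196·13/12) = 2.4162
Current forward F = (S − I)·e^(rT) = (68.69 − 2.4162)·e^(0.0196·18/12) = 66.2738 × 1.029836 = 68.2511
Value (long) = (F − K)·e^(−rT) = (68.2511 − 61.80) × 0.971028 = 6.2642
Value = C$6.26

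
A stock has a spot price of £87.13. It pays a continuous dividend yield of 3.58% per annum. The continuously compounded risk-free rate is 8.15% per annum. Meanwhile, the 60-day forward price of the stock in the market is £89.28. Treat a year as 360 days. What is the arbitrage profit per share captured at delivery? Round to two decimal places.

£1.48 per share

Fair forward: F* = S·e^(carry·T), with carry = (r − q) = 0.0815 − 0.0358 = 0.0457
F* = 87.13 · e^(0.0457 × 60/360) = 87.13 · e^0.007617 = 87.13 × 1.007646 = £87.7962
Market £89.28 > fair £87.7962: forward overpriced → cash-and-carry (buy spot, short the forward).
At maturity, profit = |F_mkt − F*| = |89.28 − 87.7962| = £1.48 per share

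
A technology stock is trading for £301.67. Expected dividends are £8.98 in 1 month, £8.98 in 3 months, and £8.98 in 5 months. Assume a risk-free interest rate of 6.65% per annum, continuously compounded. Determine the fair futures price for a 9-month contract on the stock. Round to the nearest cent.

PV(dividends) I = 8.98·e^(−0.0665·1/12) + 8.98·e^(−0.0665·3/12) + 8.98·e^(−0.0665·5/12)
I = 8.9304 + 8.8319 + 8.7346 = 26.4969
F = (S − I)·e^(rT) = (301.67 − 26.4969) · e^(0.0665·9/12)
= 275.1731 · e^0.049875 = 275.1731 × 1.051140 = £289.25

£289.25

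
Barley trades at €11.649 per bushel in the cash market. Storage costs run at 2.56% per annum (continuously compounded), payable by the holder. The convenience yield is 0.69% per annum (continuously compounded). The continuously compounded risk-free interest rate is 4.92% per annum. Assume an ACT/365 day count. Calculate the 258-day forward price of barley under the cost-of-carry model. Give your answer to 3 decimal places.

Net carry = r + u − y = 0.0492 + 0.0256 − 0.0069 = 0.0679
F = S·e^((r+u−y)T) = 11.649 · e^(0.0679 × 258/365) = 11.649 · e^0.047995
= 11.649 × 1.049165 = €12.222 per bushel

€12.222 per bushel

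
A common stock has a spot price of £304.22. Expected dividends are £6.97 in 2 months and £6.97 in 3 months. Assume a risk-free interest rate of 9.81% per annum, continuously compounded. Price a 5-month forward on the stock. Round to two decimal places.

£302.68

PV(dividends) I = 6.97·e^(−0.0981·2/12) + 6.97·e^(−0.0981·3/12)
I = 6.8570 + 6.8011 = 13.6581
F = (S − I)·e^(rT) = (304.22 − 13.6581) · e^(0.0981·5/12)
= 290.5619 · e^0.040875 = 290.5619 × 1.041722 = £302.68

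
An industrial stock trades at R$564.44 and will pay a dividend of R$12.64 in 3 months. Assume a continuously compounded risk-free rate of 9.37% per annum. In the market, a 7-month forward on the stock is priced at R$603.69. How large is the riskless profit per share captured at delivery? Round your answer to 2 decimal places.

PV(dividends) I = 12.64·e^(−0.0937·3/12) = 12.3473
Fair forward F* = (S − I)·e^(rT) = (564.44 − 12.3473)·e^0.054658 = 552.0927 × 1.056179 = 583.1087
Market R$603.69 > fair 583.1087: forward overpriced → cash-and-carry (borrow at r, buy the stock and collect the dividends, short the forward).
Profit at T = |F_mkt − F*| = |603.69 − 583.1087| = R$20.58 per share

R$20.58 per share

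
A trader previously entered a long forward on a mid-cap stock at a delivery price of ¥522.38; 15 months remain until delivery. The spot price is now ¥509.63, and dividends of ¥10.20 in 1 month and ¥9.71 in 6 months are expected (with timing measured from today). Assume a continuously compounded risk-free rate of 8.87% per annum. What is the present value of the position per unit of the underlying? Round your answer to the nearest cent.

PV(remaining dividends) I = 10.20·e^(−0.0887·1/12) + 9.71·e^(−0.0887·6/12) = 19.4137
Current forward F = (S − I)·e^(rT) = (509.63 − 19.4137)·e^(0.0887·15/12) = 490.2163 × 1.117255 = 547.6966
Value (long) = (F − K)·e^(−rT) = (547.6966 − 522.38) × 0.895051 = 22.6596
Value = ¥22.66

¥22.66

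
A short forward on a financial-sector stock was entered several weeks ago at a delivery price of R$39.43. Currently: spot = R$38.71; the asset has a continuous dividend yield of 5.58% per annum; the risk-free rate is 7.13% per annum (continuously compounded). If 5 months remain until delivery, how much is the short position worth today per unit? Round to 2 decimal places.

R$0.46

Current fair forward for the remaining 5 months: F = S·e^((r − q)·T), (r − q) = 0.0713 − 0.0558 = 0.0155
F = 38.71 · e^(0.0155 × 5/12) = 38.71 × 1.006479 = 38.9608
Value of long forward = (F − K)·e^(−rT) = (38.9608 − 39.43) · e^(−0.0713·5/12)
= -0.4692 × 0.970729 = -0.46
Short position value = −(long value) = R$0.46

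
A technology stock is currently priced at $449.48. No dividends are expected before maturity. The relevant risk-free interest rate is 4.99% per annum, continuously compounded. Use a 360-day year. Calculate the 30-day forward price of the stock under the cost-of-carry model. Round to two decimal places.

$451.35

F = S·e^(rT) = 449.48 · e^(0.0499 × 30/360)
= 449.48 · e^0.004158 = 449.48 × 1.004167
F = $451.35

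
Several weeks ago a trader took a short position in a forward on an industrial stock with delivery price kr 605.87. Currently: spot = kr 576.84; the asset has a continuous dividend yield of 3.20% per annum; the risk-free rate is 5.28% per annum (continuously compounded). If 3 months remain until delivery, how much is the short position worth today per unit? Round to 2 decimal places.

Current fair forward for the remaining 3 months: F = S·e^((r − q)·T), (r − q) = 0.0528 − 0.0320 = 0.0208
F = 576.84 · e^(0.0208 × 3/12) = 576.84 × 1.005214 = 579.8476
Value of long forward = (F − K)·e^(−rT) = (579.8476 − 605.87) · e^(−0.0528·3/12)
= -26.0224 × 0.986887 = -25.68
Short position value = −(long value) = kr 25.68

kr 25.68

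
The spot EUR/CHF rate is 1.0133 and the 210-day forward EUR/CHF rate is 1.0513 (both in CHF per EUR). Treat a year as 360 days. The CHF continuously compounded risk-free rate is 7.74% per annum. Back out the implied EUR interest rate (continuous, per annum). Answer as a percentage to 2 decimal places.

1.43%

F = S·e^((r_CHF − r_EUR)T) ⇒ r_EUR = r_CHF − ln(F/S)/T
ln(1.0513/1.0133) = 0.036815; /(210/360) = 0.063111
r_EUR = 0.0774 − 0.063111 = 0.014289
r_EUR = 1.43%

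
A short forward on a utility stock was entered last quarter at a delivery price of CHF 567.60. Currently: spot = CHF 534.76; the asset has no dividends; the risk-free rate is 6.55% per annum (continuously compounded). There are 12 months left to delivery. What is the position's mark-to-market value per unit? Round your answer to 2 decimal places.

-CHF 3.15

Current fair forward for the remaining 12 months: F = S·e^(r·T), r = 0.0655
F = 534.76 · e^(0.0655 × 12/12) = 534.76 × 1.067693 = 570.9595
Value of long forward = (F − K)·e^(−rT) = (570.9595 − 567.60) · e^(−0.0655·12/12)
= 3.3595 × 0.936599 = 3.15
Short position value = −(long value) = -CHF 3.15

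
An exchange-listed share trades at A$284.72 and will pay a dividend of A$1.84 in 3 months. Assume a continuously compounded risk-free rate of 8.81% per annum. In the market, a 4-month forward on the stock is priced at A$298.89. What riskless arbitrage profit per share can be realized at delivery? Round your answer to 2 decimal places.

A$7.54 per share

PV(dividends) I = 1.84·e^(−0.0881·3/12) = 1.7999
Fair forward F* = (S − I)·e^(rT) = (284.72 − 1.7999)·e^0.029367 = 282.9201 × 1.029802 = 291.3517
Market A$298.89 > fair 291.3517: forward overpriced → cash-and-carry (borrow at r, buy the stock and collect the dividends, short the forward).
Profit at T = |F_mkt − F*| = |298.89 − 291.3517| = A$7.54 per share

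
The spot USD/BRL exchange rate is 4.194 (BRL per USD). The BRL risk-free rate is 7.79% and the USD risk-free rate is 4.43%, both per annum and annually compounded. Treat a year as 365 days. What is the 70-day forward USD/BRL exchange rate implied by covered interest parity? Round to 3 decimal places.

By covered interest parity, F = S · (1+r_BRL)^T / (1+r_USD)^T
= 4.194 × 1.014490 / 1.008348 = 4.194 × 1.006091
F = 4.220 BRL per USD

4.220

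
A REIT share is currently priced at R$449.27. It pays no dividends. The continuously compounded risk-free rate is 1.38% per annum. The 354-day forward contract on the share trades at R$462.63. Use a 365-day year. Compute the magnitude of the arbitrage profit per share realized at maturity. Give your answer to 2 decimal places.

R$7.31 per share

Fair forward: F* = S·e^(carry·T), with carry = r = 0.0138
F* = 449.27 · e^(0.0138 × 354/365) = 449.27 · e^0.013384 = 449.27 × 1.013474 = R$455.3235
Market R$462.63 > fair R$455.3235: forward overpriced → cash-and-carry (buy spot, short the forward).
At maturity, profit = |F_mkt − F*| = |462.63 − 455.3235| = R$7.31 per share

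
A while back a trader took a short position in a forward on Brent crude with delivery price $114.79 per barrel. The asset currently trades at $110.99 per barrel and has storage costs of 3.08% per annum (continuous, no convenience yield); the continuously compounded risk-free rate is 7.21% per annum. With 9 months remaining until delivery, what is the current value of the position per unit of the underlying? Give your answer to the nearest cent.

Current fair forward for the remaining 9 months: F = S·e^((r + u)·T), (r + u) = 0.0721 + 0.0308 = 0.1029
F = 110.99 · e^(0.1029 × 9/12) = 110.99 × 1.080231 = 119.8948
Value of long forward = (F − K)·e^(−rT) = (119.8948 − 114.79) · e^(−0.0721·9/12)
= 5.1048 × 0.947361 = 4.84
Short position value = −(long value) = -$4.84

-$4.84 per barrel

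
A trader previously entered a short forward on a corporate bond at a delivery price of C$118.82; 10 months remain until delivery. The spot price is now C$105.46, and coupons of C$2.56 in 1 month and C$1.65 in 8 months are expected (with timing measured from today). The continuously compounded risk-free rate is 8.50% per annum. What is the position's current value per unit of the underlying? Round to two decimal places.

PV(remaining coupons) I = 2.56·e^(−0.0850·1/12) + 1.65·e^(−0.0850·8/12) = 4.1010
Current forward F = (S − I)·e^(rT) = (105.46 − 4.1010)·e^(0.0850·10/12) = 101.3590 × 1.073402 = 108.7990
Value (long) = (F − K)·e^(−rT) = (108.7990 − 118.82) × 0.931617 = -9.3357
Short position value = −(long value) = C$9.34

C$9.34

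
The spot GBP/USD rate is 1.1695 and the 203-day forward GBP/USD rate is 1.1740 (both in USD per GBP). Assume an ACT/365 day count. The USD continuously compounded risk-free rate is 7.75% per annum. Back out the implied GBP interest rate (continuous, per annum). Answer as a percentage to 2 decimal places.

F = S·e^((r_USD − r_GBP)T) ⇒ r_GBP = r_USD − ln(F/S)/T
ln(1.1740/1.1695) = 0.003840; /(203/365) = 0.006904
r_GBP = 0.0775 − 0.006904 = 0.070596
r_GBP = 7.06%

7.06%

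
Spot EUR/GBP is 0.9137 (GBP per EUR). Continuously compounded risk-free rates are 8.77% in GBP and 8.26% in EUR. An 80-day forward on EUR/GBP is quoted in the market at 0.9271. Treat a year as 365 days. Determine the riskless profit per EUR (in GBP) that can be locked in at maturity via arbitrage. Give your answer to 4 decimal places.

Fair forward: F* = S·e^(carry·T), with carry = (r_GBP − r_EUR) = 0.0877 − 0.0826 = 0.0051
F* = 0.9137 · e^(0.0051 × 80/365) = 0.9137 · e^0.001118 = 0.9137 × 1.001119 = 0.9147
Market 0.9271 > fair 0.9147: forward overpriced → cash-and-carry (buy spot, short the forward).
At maturity, profit = |F_mkt − F*| = |0.9271 − 0.9147| = 0.0124 per EUR (in GBP)

0.0124 per EUR (in GBP)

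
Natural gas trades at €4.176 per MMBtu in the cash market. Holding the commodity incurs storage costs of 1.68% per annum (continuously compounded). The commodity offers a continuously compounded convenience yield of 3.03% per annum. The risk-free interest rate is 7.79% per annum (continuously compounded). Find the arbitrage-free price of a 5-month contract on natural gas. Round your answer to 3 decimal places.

€4.290 per MMBtu

Net carry = r + u − y = 0.0779 + 0.0168 − 0.0303 = 0.0644
F = S·e^((r+u−y)T) = 4.176 · e^(0.0644 × 5/12) = 4.176 · e^0.026833
= 4.176 × 1.027196 = €4.290 per MMBtu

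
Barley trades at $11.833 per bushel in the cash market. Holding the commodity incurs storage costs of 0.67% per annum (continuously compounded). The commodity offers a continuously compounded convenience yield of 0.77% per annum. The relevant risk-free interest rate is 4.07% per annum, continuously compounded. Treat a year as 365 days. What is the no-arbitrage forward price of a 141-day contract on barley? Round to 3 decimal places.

$12.016 per bushel

Net carry = r + u − y = 0.0407 + 0.0067 − 0.0077 = 0.0397
F = S·e^((r+u−y)T) = 11.833 · e^(0.0397 × 141/365) = 11.833 · e^0.015336
= 11.833 × 1.015454 = $12.016 per bushel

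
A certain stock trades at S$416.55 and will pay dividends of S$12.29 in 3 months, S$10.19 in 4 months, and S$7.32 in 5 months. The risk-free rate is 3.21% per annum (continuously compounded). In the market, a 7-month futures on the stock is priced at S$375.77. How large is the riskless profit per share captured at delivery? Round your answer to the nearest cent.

PV(dividends) I = 12.29·e^(−0.0321·3/12) + 10.19·e^(−0.0321·4/12) + 7.32·e^(−0.0321·5/12) = 29.4961
Fair futures F* = (S − I)·e^(rT) = (416.55 − 29.4961)·e^0.018725 = 387.0539 × 1.018901 = 394.3696
Market S$375.77 < fair 394.3696: forward underpriced → reverse cash-and-carry (short the stock, invest proceeds at r, pay the dividends, go long the forward).
Profit at T = |F_mkt − F*| = |375.77 − 394.3696| = S$18.60 per share

S$18.60 per share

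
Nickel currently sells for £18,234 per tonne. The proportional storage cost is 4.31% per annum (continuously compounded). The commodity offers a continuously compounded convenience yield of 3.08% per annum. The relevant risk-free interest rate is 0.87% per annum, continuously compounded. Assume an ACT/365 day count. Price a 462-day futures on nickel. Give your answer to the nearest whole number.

£18,725 per tonne

Net carry = r + u − y = 0.0087 + 0.0431 − 0.0308 = 0.0210
F = S·e^((r+u−y)T) = 18234 · e^(0.0210 × 462/365) = 18234 · e^0.026581
= 18234 × 1.026937 = £18,725 per tonne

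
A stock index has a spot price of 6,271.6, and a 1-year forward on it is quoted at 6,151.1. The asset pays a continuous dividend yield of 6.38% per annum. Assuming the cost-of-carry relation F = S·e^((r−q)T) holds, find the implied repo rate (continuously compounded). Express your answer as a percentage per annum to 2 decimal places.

4.44%

From F = S·e^((r−q)T): (r − q) = ln(F/S)/T
ln(6151.1/6271.6) = ln(0.980786) = -0.019401
(r − q) = -0.019401 / (1) = -0.019401
r = ln(F/S)/T + q = -0.019401 + 0.0638 = 0.044399
r = 4.44%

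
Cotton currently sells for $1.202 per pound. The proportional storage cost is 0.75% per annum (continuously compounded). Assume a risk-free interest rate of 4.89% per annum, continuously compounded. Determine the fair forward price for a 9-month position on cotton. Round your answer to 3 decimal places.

$1.254 per pound

Net carry = r + u − y = 0.0489 + 0.0075 − 0.0000 = 0.0564
F = S·e^((r+u−y)T) = 1.202 · e^(0.0564 × 9/12) = 1.202 · e^0.042300
= 1.202 × 1.043207 = $1.254 per pound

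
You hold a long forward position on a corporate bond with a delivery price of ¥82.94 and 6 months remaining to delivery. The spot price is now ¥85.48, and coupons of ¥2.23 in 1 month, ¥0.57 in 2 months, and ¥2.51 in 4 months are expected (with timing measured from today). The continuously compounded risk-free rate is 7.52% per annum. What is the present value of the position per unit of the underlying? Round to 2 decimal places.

PV(remaining coupons) I = 2.23·e^(−0.0752·1/12) + 0.57·e^(−0.0752·2/12) + 2.51·e^(−0.0752·4/12) = 5.2268
Current forward F = (S − I)·e^(rT) = (85.48 − 5.2268)·e^(0.0752·6/12) = 80.2532 × 1.038316 = 83.3282
Value (long) = (F − K)·e^(−rT) = (83.3282 − 82.94) × 0.963098 = 0.3739
Value = ¥0.37

¥0.37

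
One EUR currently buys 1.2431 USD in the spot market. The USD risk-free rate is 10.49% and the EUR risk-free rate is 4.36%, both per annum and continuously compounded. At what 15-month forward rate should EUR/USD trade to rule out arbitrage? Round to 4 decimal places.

1.3421

F = S·e^((r_USD − r_EUR)T) = 1.2431 · e^((0.1049 − 0.0436) × 15/12)
= 1.2431 · e^0.076625 = 1.2431 × 1.079637
F = 1.3421 USD per EUR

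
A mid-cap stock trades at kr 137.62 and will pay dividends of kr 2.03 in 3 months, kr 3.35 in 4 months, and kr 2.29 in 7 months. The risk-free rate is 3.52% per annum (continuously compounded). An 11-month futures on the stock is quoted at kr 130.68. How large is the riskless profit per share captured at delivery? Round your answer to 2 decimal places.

kr 3.64 per share

PV(dividends) I = 2.03·e^(−0.0352·3/12) + 3.35·e^(−0.0352·4/12) + 2.29·e^(−0.0352·7/12) = 7.5666
Fair futures F* = (S − I)·e^(rT) = (137.62 − 7.5666)·e^0.032267 = 130.0534 × 1.032793 = 134.3182
Market kr 130.68 < fair 134.3182: forward underpriced → reverse cash-and-carry (short the stock, invest proceeds at r, pay the dividends, go long the forward).
Profit at T = |F_mkt − F*| = |130.68 − 134.3182| = kr 3.64 per share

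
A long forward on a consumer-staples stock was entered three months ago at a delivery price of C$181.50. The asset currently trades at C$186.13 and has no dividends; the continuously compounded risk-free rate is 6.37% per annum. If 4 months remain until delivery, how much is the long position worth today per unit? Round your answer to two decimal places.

C$8.44

Current fair forward for the remaining 4 months: F = S·e^(r·T), r = 0.0637
F = 186.13 · e^(0.0637 × 4/12) = 186.13 × 1.021460 = 190.1243
Value of long forward = (F − K)·e^(−rT) = (190.1243 − 181.50) · e^(−0.0637·4/12)
= 8.6243 × 0.978991 = 8.44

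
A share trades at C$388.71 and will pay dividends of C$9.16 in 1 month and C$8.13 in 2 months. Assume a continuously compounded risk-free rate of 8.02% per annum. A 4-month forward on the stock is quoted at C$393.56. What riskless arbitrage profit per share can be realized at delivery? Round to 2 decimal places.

PV(dividends) I = 9.16·e^(−0.0802·1/12) + 8.13·e^(−0.0802·2/12) = 17.1210
Fair forward F* = (S − I)·e^(rT) = (388.71 − 17.1210)·e^0.026733 = 371.5890 × 1.027094 = 381.6568
Market C$393.56 > fair 381.6568: forward overpriced → cash-and-carry (borrow at r, buy the stock and collect the dividends, short the forward).
Profit at T = |F_mkt − F*| = |393.56 − 381.6568| = C$11.90 per share

C$11.90 per share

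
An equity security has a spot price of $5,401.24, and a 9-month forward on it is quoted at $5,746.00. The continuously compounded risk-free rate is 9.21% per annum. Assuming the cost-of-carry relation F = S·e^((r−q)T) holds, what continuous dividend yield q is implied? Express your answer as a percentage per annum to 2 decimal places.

From F = S·e^((r−q)T): (r − q) = ln(F/S)/T
ln(5746.00/5401.24) = ln(1.063830) = 0.061876
(r − q) = 0.061876 / (9/12) = 0.082501
q = r − ln(F/S)/T = 0.0921 − 0.082501 = 0.009599
q = 0.96%

0.96%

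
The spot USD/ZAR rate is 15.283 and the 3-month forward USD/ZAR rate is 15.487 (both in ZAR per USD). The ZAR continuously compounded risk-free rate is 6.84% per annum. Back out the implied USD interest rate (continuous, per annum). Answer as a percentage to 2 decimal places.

1.54%

F = S·e^((r_ZAR − r_USD)T) ⇒ r_USD = r_ZAR − ln(F/S)/T
ln(15.487/15.283) = 0.013260; /(3/12) = 0.053040
r_USD = 0.0684 − 0.053040 = 0.015360
r_USD = 1.54%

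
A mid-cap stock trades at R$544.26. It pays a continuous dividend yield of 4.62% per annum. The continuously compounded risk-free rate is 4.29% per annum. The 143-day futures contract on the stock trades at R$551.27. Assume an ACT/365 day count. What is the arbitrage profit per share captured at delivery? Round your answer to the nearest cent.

R$7.71 per share

Fair futures: F* = S·e^(carry·T), with carry = (r − q) = 0.0429 − 0.0462 = -0.0033
F* = 544.26 · e^(-0.0033 × 143/365) = 544.26 · e^-0.001293 = 544.26 × 0.998708 = R$543.5568
Market R$551.27 > fair R$543.5568: forward overpriced → cash-and-carry (buy spot, short the forward).
At maturity, profit = |F_mkt − F*| = |551.27 − 543.5568| = R$7.71 per share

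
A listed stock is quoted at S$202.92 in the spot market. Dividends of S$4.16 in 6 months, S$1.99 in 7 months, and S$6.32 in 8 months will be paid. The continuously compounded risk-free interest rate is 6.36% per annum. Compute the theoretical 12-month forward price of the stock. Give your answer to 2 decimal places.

S$203.45

PV(dividends) I = 4.16·e^(−0.0636·6/12) + 1.99·e^(−0.0636·7/12) + 6.32·e^(−0.0636·8/12)
I = 4.0298 + 1.9175 + 6.0576 = 12.0049
F = (S − I)·e^(rT) = (202.92 − 12.0049) · e^(0.0636·12/12)
= 190.9151 · e^0.063600 = 190.9151 × 1.065666 = S$203.45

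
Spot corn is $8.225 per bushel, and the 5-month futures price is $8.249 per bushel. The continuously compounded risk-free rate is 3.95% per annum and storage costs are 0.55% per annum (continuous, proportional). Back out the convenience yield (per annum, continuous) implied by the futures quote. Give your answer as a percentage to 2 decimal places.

3.80%

F = S·e^((r+u−y)T) ⇒ (r+u−y) = ln(F/S)/T
ln(8.249/8.225) = 0.002914; /T ⇒ 0.006994
y = r + u − ln(F/S)/T = 0.0395 + 0.0055 − 0.006994 = 0.038006
y = 3.80%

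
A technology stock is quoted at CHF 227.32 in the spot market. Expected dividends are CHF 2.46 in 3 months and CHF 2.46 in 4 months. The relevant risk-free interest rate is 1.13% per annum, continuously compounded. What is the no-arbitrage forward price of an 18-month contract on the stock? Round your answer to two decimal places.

CHF 226.22

PV(dividends) I = 2.46·e^(−0.0113·3/12) + 2.46·e^(−0.0113·4/12)
I = 2.4531 + 2.4508 = 4.9039
F = (S − I)·e^(rT) = (227.32 − 4.9039) · e^(0.0113·18/12)
= 222.4161 · e^0.016950 = 222.4161 × 1.017094 = CHF 226.22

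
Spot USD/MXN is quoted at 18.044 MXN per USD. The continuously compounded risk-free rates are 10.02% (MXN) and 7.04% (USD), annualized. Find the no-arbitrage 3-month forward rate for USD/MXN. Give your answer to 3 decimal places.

F = S·e^((r_MXN − r_USD)T) = 18.044 · e^((0.1002 − 0.0704) × 3/12)
= 18.044 · e^0.007450 = 18.044 × 1.007478
F = 18.179 MXN per USD

18.179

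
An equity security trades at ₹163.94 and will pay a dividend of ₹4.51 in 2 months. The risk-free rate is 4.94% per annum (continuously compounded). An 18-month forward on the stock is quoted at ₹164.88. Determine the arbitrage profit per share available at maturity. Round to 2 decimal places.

₹6.85 per share

PV(dividends) I = 4.51·e^(−0.0494·2/12) = 4.4730
Fair forward F* = (S − I)·e^(rT) = (163.94 − 4.4730)·e^0.074100 = 159.4670 × 1.076914 = 171.7322
Market ₹164.88 < fair 171.7322: forward underpriced → reverse cash-and-carry (short the stock, invest proceeds at r, pay the dividends, go long the forward).
Profit at T = |F_mkt − F*| = |164.88 − 171.7322| = ₹6.85 per share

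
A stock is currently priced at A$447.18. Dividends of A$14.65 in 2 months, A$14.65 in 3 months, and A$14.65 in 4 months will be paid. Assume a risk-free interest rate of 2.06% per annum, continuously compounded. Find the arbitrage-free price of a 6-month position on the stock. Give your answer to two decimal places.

PV(dividends) I = 14.65·e^(−0.0206·2/12) + 14.65·e^(−0.0206·3/12) + 14.65·e^(−0.0206·4/12)
I = 14.5998 + 14.5747 + 14.5497 = 43.7242
F = (S − I)·e^(rT) = (447.18 − 43.7242) · e^(0.0206·6/12)
= 403.4558 · e^0.010300 = 403.4558 × 1.010353 = A$407.63

A$407.63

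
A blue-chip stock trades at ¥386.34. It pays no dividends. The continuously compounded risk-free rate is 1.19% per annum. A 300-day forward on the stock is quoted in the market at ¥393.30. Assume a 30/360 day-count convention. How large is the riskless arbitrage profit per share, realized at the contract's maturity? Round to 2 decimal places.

Fair forward: F* = S·e^(carry·T), with carry = r = 0.0119
F* = 386.34 · e^(0.0119 × 300/360) = 386.34 · e^0.009917 = 386.34 × 1.009966 = ¥390.1903
Market ¥393.30 > fair ¥390.1903: forward overpriced → cash-and-carry (buy spot, short the forward).
At maturity, profit = |F_mkt − F*| = |393.30 − 390.1903| = ¥3.11 per share

¥3.11 per share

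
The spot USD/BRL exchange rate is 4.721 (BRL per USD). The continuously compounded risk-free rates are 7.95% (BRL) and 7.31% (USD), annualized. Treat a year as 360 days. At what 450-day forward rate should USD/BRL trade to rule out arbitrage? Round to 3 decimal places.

4.759

F = S·e^((r_BRL − r_USD)T) = 4.721 · e^((0.0795 − 0.0731) × 450/360)
= 4.721 · e^0.008000 = 4.721 × 1.008032
F = 4.759 BRL per USD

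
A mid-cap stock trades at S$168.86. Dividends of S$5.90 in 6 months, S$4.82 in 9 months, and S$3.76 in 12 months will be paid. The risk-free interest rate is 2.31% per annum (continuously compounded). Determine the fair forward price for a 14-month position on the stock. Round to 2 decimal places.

PV(dividends) I = 5.90·e^(−0.0231·6/12) + 4.82·e^(−0.0231·9/12) + 3.76·e^(−0.0231·12/12)
I = 5.8322 + 4.7372 + 3.6741 = 14.2435
F = (S − I)·e^(rT) = (168.86 − 14.2435) · e^(0.0231·14/12)
= 154.6165 · e^0.026950 = 154.6165 × 1.027316 = S$158.84

S$158.84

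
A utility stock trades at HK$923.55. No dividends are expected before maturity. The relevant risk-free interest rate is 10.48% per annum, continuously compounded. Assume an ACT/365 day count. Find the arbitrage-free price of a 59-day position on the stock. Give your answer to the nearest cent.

F = S·e^(rT) = 923.55 · e^(0.1048 × 59/365)
= 923.55 · e^0.016940 = 923.55 × 1.017084
F = HK$939.33

HK$939.33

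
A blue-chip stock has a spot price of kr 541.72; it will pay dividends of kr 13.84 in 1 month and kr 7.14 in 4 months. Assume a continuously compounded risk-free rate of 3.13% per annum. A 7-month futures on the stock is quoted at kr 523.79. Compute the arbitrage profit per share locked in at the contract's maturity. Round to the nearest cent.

PV(dividends) I = 13.84·e^(−0.0313·1/12) + 7.14·e^(−0.0313·4/12) = 20.8698
Fair futures F* = (S − I)·e^(rT) = (541.72 − 20.8698)·e^0.018258 = 520.8502 × 1.018426 = 530.4474
Market kr 523.79 < fair 530.4474: forward underpriced → reverse cash-and-carry (short the stock, invest proceeds at r, pay the dividends, go long the forward).
Profit at T = |F_mkt − F*| = |523.79 − 530.4474| = kr 6.66 per share

kr 6.66 per share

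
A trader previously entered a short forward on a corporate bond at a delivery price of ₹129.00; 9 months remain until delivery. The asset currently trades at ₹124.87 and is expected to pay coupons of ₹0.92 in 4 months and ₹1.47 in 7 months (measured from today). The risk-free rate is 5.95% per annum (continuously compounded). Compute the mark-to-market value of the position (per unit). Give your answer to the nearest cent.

PV(remaining coupons) I = 0.92·e^(−0.0595·4/12) + 1.47·e^(−0.0595·7/12) = 2.3218
Current forward F = (S − I)·e^(rT) = (124.87 − 2.3218)·e^(0.0595·9/12) = 122.5482 × 1.045636 = 128.1408
Value (long) = (F − K)·e^(−rT) = (128.1408 − 129.00) × 0.956356 = -0.8217
Short position value = −(long value) = ₹0.82

₹0.82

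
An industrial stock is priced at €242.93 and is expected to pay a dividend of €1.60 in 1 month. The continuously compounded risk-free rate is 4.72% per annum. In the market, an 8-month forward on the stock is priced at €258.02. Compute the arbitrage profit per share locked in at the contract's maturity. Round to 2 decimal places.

€8.97 per share

PV(dividends) I = 1.60·e^(−0.0472·1/12) = 1.5937
Fair forward F* = (S − I)·e^(rT) = (242.93 − 1.5937)·e^0.031467 = 241.3363 × 1.031967 = 249.0511
Market €258.02 > fair 249.0511: forward overpriced → cash-and-carry (borrow at r, buy the stock and collect the dividends, short the forward).
Profit at T = |F_mkt − F*| = |258.02 − 249.0511| = €8.97 per share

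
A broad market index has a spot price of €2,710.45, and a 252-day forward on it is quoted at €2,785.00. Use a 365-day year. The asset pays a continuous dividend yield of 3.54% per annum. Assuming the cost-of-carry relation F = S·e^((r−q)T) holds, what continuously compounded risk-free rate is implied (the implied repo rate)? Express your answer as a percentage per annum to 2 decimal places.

From F = S·e^((r−q)T): (r − q) = ln(F/S)/T
ln(2785.00/2710.45) = ln(1.027505) = 0.027134
(r − q) = 0.027134 / (252/365) = 0.039301
r = ln(F/S)/T + q = 0.039301 + 0.0354 = 0.074701
r = 7.47%

7.47%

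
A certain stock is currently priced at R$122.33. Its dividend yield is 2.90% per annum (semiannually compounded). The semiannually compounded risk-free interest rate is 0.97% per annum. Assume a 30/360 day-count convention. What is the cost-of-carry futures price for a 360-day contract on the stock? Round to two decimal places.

F = S · (1+r/2)^(2T) / (1+q/2)^(2T)
= 122.33 × 1.009724 / 1.029210 = 122.33 × 0.981067
F = R$120.01

R$120.01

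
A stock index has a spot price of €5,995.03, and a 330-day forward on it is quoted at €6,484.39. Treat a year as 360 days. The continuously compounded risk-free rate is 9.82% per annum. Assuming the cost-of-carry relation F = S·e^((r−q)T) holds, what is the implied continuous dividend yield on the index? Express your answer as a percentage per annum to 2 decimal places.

1.26%

From F = S·e^((r−q)T): (r − q) = ln(F/S)/T
ln(6484.39/5995.03) = ln(1.081628) = 0.078467
(r − q) = 0.078467 / (330/360) = 0.085600
q = r − ln(F/S)/T = 0.0982 − 0.085600 = 0.012600
q = 1.26%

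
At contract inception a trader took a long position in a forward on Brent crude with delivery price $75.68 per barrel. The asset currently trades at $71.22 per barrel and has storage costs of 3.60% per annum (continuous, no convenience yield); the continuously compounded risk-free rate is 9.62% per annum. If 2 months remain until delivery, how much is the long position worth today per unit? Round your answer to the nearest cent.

Current fair forward for the remaining 2 months: F = S·e^((r + u)·T), (r + u) = 0.0962 + 0.0360 = 0.1322
F = 71.22 · e^(0.1322 × 2/12) = 71.22 × 1.022278 = 72.8066
Value of long forward = (F − K)·e^(−rT) = (72.8066 − 75.68) · e^(−0.0962·2/12)
= -2.8734 × 0.984095 = -2.83

-$2.83 per barrel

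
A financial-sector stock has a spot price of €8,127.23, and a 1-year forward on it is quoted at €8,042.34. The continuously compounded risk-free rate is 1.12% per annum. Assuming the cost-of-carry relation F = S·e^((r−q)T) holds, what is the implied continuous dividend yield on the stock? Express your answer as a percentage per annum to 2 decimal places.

2.17%

From F = S·e^((r−q)T): (r − q) = ln(F/S)/T
ln(8042.34/8127.23) = ln(0.989555) = -0.010500
(r − q) = -0.010500 / (1) = -0.010500
q = r − ln(F/S)/T = 0.0112 + 0.010500 = 0.021700
q = 2.17%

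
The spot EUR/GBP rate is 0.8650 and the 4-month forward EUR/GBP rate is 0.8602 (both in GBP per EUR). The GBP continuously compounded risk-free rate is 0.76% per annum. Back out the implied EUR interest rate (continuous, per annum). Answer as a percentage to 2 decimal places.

2.43%

F = S·e^((r_GBP − r_EUR)T) ⇒ r_EUR = r_GBP − ln(F/S)/T
ln(0.8602/0.8650) = -0.005565; /(4/12) = -0.016695
r_EUR = 0.0076 + 0.016695 = 0.024295
r_EUR = 2.43%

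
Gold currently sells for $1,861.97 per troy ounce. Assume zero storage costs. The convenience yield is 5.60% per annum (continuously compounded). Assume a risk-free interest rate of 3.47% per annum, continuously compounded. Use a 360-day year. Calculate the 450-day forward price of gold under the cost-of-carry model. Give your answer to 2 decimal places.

$1,813.05 per troy ounce

Net carry = r + u − y = 0.0347 + 0.0000 − 0.0560 = -0.0213
F = S·e^((r+u−y)T) = 1861.97 · e^(-0.0213 × 450/360) = 1861.97 · e^-0.02662500
= 1861.97 × 0.97372632 = $1,813.05 per troy ounce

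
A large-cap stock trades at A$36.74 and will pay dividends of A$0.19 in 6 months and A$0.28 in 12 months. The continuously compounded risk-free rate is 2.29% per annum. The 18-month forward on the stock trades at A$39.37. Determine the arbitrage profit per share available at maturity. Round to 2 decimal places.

PV(dividends) I = 0.19·e^(−0.0229·6/12) + 0.28·e^(−0.0229·12/12) = 0.4615
Fair forward F* = (S − I)·e^(rT) = (36.74 − 0.4615)·e^0.034350 = 36.2785 × 1.034947 = 37.5463
Market A$39.37 > fair 37.5463: forward overpriced → cash-and-carry (borrow at r, buy the stock and collect the dividends, short the forward).
Profit at T = |F_mkt − F*| = |39.37 − 37.5463| = A$1.82 per share

A$1.82 per share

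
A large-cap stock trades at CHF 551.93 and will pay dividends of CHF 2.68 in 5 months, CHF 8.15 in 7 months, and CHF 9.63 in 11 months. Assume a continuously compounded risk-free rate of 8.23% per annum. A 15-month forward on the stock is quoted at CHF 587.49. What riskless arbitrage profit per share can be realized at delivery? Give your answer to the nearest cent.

CHF 2.87 per share

PV(dividends) I = 2.68·e^(−0.0823·5/12) + 8.15·e^(−0.0823·7/12) + 9.63·e^(−0.0823·11/12) = 19.2879
Fair forward F* = (S − I)·e^(rT) = (551.93 − 19.2879)·e^0.102875 = 532.6421 × 1.108353 = 590.3555
Market CHF 587.49 < fair 590.3555: forward underpriced → reverse cash-and-carry (short the stock, invest proceeds at r, pay the dividends, go long the forward).
Profit at T = |F_mkt − F*| = |587.49 − 590.3555| = CHF 2.87 per share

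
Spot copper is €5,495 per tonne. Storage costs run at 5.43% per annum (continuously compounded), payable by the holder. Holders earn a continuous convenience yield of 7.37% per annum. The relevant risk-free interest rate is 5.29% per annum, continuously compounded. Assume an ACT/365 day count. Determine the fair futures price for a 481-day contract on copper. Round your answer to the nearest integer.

€5,743 per tonne

Net carry = r + u − y = 0.0529 + 0.0543 − 0.0737 = 0.0335
F = S·e^((r+u−y)T) = 5495 · e^(0.0335 × 481/365) = 5495 · e^0.044147
= 5495 × 1.045136 = €5,743 per tonne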